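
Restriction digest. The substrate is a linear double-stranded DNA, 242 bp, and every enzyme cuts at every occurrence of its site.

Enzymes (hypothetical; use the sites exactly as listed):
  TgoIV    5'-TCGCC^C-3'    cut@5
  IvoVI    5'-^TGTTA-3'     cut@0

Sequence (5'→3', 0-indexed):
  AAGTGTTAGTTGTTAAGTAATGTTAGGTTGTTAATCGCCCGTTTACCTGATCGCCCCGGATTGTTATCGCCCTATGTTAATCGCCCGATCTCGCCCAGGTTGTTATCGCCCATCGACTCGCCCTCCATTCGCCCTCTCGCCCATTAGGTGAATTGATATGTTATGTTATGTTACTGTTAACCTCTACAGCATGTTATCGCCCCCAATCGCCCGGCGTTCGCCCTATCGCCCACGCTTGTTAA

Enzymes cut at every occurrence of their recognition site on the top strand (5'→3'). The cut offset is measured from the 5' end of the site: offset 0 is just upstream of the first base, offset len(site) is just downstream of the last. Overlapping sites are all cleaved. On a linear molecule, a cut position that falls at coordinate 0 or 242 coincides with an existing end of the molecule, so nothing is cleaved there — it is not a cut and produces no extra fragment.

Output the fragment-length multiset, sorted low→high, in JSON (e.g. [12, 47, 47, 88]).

[3,3,5,5,5,6,6,6,6,7,8,8,8,10,10,10,10,10,10,11,11,11,11,12,16,17,17]

Per-enzyme occurrences:
  TgoIV TCGCCC/5: at [34, 50, 66, 80, 90, 105, 117, 128, 136, 196, 206, 217, 225] ⇒ [39, 55, 71, 85, 95, 110, 122, 133, 141, 201, 211, 222, 230]
  IvoVI TGTTA/0: at [3, 10, 20, 28, 61, 74, 100, 158, 163, 168, 174, 191, 236] ⇒ [3, 10, 20, 28, 61, 74, 100, 158, 163, 168, 174, 191, 236]

Pooled cuts: [3, 10, 20, 28, 39, 55, 61, 71, 74, 85, 95, 100, 110, 122, 133, 141, 158, 163, 168, 174, 191, 201, 211, 222, 230, 236]

Fragment lengths:
  [0,3): 3 bp
  [3,10): 7 bp
  [10,20): 10 bp
  [20,28): 8 bp
  [28,39): 11 bp
  [39,55): 16 bp
  [55,61): 6 bp
  [61,71): 10 bp
  [71,74): 3 bp
  [74,85): 11 bp
  [85,95): 10 bp
  [95,100): 5 bp
  [100,110): 10 bp
  [110,122): 12 bp
  [122,133): 11 bp
  [133,141): 8 bp
  [141,158): 17 bp
  [158,163): 5 bp
  [163,168): 5 bp
  [168,174): 6 bp
  [174,191): 17 bp
  [191,201): 10 bp
  [201,211): 10 bp
  [211,222): 11 bp
  [222,230): 8 bp
  [230,236): 6 bp
  [236,242): 6 bp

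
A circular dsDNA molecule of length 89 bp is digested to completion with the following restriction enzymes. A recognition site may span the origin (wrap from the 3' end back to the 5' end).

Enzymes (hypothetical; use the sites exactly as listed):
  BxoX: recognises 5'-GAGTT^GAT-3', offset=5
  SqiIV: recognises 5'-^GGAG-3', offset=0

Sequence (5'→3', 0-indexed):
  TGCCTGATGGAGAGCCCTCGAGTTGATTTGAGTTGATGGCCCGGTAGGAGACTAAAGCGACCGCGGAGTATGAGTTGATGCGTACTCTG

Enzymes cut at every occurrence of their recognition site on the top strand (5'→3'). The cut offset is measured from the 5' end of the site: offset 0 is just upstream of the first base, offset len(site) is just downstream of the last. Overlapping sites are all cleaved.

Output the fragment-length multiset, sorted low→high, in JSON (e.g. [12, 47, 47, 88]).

Per-enzyme occurrences:
  BxoX GAGTTGAT/5: at [19, 29, 71] ⇒ [24, 34, 76]
  SqiIV GGAG/0: at [8, 46, 64] ⇒ [8, 46, 64]

Pooled cuts: [8, 24, 34, 46, 64, 76]

Fragments:
  8→24: 16 bp
  24→34: 10 bp
  34→46: 12 bp
  46→64: 18 bp
  64→76: 12 bp
  76→8 (wrap): 89-76+8 = 21 bp

[10,12,12,16,18,21]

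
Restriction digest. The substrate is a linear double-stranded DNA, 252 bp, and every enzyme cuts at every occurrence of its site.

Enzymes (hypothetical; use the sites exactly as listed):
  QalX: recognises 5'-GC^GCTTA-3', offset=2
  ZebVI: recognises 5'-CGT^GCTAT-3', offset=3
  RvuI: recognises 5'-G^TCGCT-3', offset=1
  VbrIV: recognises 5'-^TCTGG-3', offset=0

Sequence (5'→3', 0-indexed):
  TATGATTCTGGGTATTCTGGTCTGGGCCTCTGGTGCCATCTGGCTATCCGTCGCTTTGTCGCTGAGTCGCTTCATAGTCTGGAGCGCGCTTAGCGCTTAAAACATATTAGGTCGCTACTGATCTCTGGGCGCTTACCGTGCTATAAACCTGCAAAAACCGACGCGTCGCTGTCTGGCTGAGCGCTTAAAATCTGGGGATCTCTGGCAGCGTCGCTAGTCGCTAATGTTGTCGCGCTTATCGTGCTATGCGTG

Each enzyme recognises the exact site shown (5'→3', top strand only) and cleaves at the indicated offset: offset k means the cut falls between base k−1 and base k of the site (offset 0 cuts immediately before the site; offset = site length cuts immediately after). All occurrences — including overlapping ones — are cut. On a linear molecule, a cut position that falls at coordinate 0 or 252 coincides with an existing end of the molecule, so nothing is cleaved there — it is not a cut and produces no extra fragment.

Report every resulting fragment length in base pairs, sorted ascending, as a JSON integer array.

[5,6,6,7,7,7,8,8,8,8,9,9,9,10,10,10,10,10,11,11,12,12,16,17,26]

Scan for sites:
  QalX GCGCTTA/2: at [85, 92, 128, 180, 231] ⇒ [87, 94, 130, 182, 233]
  ZebVI CGTGCTAT/3: at [136, 239] ⇒ [139, 242]
  RvuI GTCGCT/1: at [49, 57, 65, 110, 164, 209, 216] ⇒ [50, 58, 66, 111, 165, 210, 217]
  VbrIV TCTGG/0: at [6, 15, 20, 28, 38, 77, 123, 171, 190, 200] ⇒ [6, 15, 20, 28, 38, 77, 123, 171, 190, 200]

All cut coordinates (distinct, sorted): [6, 15, 20, 28, 38, 50, 58, 66, 77, 87, 94, 111, 123, 130, 139, 165, 171, 182, 190, 200, 210, 217, 233, 242]

Fragment lengths:
  [0,6): 6 bp
  [6,15): 9 bp
  [15,20): 5 bp
  [20,28): 8 bp
  [28,38): 10 bp
  [38,50): 12 bp
  [50,58): 8 bp
  [58,66): 8 bp
  [66,77): 11 bp
  [77,87): 10 bp
  [87,94): 7 bp
  [94,111): 17 bp
  [111,123): 12 bp
  [123,130): 7 bp
  [130,139): 9 bp
  [139,165): 26 bp
  [165,171): 6 bp
  [171,182): 11 bp
  [182,190): 8 bp
  [190,200): 10 bp
  [200,210): 10 bp
  [210,217): 7 bp
  [217,233): 16 bp
  [233,242): 9 bp
  [242,252): 10 bp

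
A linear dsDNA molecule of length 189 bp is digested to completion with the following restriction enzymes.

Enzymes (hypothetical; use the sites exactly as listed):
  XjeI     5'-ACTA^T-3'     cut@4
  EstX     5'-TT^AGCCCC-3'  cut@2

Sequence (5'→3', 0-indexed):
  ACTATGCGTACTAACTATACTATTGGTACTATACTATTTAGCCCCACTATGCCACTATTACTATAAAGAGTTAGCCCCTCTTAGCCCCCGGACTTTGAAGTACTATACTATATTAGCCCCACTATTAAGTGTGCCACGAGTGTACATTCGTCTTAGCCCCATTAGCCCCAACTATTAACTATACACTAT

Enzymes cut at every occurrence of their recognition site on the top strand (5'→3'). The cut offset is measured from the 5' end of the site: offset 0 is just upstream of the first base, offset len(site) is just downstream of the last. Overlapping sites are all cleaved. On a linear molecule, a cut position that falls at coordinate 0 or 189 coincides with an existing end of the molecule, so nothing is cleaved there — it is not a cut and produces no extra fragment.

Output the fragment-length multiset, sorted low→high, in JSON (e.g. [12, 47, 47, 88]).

Per-enzyme occurrences:
  XjeI (ACTAT, off=4): starts [0, 13, 18, 27, 32, 45, 53, 59, 101, 106, 120, 170, 177, 184] → cuts [4, 17, 22, 31, 36, 49, 57, 63, 105, 110, 124, 174, 181, 188]
  EstX (TTAGCCCC, off=2): starts [37, 70, 80, 112, 152, 161] → cuts [39, 72, 82, 114, 154, 163]

All cut coordinates (distinct, sorted): [4, 17, 22, 31, 36, 39, 49, 57, 63, 72, 82, 105, 110, 114, 124, 154, 163, 174, 181, 188]

Fragments:
  [0,4): 4 bp
  [4,17): 13 bp
  [17,22): 5 bp
  [22,31): 9 bp
  [31,36): 5 bp
  [36,39): 3 bp
  [39,49): 10 bp
  [49,57): 8 bp
  [57,63): 6 bp
  [63,72): 9 bp
  [72,82): 10 bp
  [82,105): 23 bp
  [105,110): 5 bp
  [110,114): 4 bp
  [114,124): 10 bp
  [124,154): 30 bp
  [154,163): 9 bp
  [163,174): 11 bp
  [174,181): 7 bp
  [181,188): 7 bp
  [188,189): 1 bp

[1,3,4,4,5,5,5,6,7,7,8,9,9,9,10,10,10,11,13,23,30]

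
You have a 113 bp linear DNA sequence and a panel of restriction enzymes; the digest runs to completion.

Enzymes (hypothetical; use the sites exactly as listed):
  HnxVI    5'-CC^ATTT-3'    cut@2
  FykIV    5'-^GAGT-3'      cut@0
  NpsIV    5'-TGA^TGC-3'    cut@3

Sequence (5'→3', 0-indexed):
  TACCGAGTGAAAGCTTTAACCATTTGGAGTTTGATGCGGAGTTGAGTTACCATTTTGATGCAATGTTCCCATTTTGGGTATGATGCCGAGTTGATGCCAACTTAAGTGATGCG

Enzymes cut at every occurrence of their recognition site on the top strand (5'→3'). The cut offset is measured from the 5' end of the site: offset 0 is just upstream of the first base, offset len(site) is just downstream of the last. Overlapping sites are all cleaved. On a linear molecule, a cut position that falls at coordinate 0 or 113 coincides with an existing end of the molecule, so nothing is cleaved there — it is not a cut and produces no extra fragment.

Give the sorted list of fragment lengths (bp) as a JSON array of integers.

Site scan:
  HnxVI (CCATTT, off=2): starts [19, 49, 68] → cuts [21, 51, 70]
  FykIV (GAGT, off=0): starts [4, 26, 38, 43, 87] → cuts [4, 26, 38, 43, 87]
  NpsIV (TGATGC, off=3): starts [31, 55, 80, 91, 106] → cuts [34, 58, 83, 94, 109]

All cut coordinates (distinct, sorted): [4, 21, 26, 34, 38, 43, 51, 58, 70, 83, 87, 94, 109]

Fragment lengths:
  [0,4): 4 bp
  [4,21): 17 bp
  [21,26): 5 bp
  [26,34): 8 bp
  [34,38): 4 bp
  [38,43): 5 bp
  [43,51): 8 bp
  [51,58): 7 bp
  [58,70): 12 bp
  [70,83): 13 bp
  [83,87): 4 bp
  [87,94): 7 bp
  [94,109): 15 bp
  [109,113): 4 bp

[4,4,4,4,5,5,7,7,8,8,12,13,15,17]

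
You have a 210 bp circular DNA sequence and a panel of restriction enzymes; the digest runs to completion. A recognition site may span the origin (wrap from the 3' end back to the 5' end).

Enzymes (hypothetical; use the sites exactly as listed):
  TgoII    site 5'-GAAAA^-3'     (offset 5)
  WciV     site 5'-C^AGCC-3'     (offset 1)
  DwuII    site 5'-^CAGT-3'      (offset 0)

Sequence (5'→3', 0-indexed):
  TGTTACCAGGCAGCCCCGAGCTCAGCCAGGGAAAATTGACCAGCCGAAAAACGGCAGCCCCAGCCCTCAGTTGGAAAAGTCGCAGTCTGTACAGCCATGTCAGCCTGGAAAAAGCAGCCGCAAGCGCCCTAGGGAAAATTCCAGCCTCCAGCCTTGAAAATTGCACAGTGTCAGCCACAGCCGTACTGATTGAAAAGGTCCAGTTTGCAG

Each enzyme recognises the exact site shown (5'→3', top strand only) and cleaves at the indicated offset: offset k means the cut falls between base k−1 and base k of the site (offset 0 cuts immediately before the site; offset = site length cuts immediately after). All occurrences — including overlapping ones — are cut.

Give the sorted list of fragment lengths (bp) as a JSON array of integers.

Per-enzyme occurrences:
  TgoII GAAAA/5: at [30, 45, 73, 107, 133, 155, 191] ⇒ [35, 50, 78, 112, 138, 160, 196]
  WciV CAGCC/1: at [10, 22, 40, 54, 60, 91, 100, 114, 141, 148, 171, 177] ⇒ [11, 23, 41, 55, 61, 92, 101, 115, 142, 149, 172, 178]
  DwuII CAGT/0: at [67, 82, 165, 200, 207] ⇒ [67, 82, 165, 200, 207]

All cut coordinates (distinct, sorted): [11, 23, 35, 41, 50, 55, 61, 67, 78, 82, 92, 101, 112, 115, 138, 142, 149, 160, 165, 172, 178, 196, 200, 207]

Fragments:
  11→23: 12 bp
  23→35: 12 bp
  35→41: 6 bp
  41→50: 9 bp
  50→55: 5 bp
  55→61: 6 bp
  61→67: 6 bp
  67→78: 11 bp
  78→82: 4 bp
  82→92: 10 bp
  92→101: 9 bp
  101→112: 11 bp
  112→115: 3 bp
  115→138: 23 bp
  138→142: 4 bp
  142→149: 7 bp
  149→160: 11 bp
  160→165: 5 bp
  165→172: 7 bp
  172→178: 6 bp
  178→196: 18 bp
  196→200: 4 bp
  200→207: 7 bp
  207→11 (wrap): 210-207+11 = 14 bp

[3,4,4,4,5,5,6,6,6,6,7,7,7,9,9,10,11,11,11,12,12,14,18,23]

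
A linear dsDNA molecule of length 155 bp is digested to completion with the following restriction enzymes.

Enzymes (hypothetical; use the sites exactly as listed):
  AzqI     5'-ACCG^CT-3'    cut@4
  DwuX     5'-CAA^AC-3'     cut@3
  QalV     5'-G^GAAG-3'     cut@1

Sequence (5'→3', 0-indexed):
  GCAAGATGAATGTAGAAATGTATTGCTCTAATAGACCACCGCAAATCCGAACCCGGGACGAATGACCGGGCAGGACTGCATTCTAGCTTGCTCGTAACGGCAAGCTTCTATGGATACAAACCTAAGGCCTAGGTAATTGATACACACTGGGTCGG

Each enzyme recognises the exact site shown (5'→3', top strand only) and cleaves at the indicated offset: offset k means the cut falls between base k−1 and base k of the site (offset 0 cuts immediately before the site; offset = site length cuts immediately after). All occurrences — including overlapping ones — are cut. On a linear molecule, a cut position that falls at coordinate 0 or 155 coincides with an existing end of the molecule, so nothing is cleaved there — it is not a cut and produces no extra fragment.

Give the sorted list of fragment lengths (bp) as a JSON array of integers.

Per-enzyme occurrences:
  AzqI (ACCGCT, off=4): no sites
  DwuX (CAAAC, off=3): starts [116] → cuts [119]
  QalV (GGAAG, off=1): no sites

Pooled cuts: [119]

Fragments:
  [0,119): 119 bp
  [119,155): 36 bp

[36,119]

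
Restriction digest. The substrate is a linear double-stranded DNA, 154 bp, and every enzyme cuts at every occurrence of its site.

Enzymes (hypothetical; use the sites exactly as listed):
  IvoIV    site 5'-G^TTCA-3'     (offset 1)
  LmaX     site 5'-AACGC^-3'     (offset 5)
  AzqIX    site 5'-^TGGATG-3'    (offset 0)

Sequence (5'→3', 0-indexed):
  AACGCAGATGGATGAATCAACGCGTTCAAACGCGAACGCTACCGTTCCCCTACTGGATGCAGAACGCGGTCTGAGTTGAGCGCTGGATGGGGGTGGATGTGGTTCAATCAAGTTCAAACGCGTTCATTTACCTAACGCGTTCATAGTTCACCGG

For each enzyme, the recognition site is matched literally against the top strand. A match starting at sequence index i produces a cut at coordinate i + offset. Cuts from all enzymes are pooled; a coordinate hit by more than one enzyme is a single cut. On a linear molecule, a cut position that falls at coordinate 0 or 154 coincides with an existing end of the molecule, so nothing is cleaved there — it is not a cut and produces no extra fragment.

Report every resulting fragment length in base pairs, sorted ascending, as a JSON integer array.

Scan for sites:
  IvoIV (GTTCA, off=1): starts [23, 101, 111, 121, 138, 145] → cuts [24, 102, 112, 122, 139, 146]
  LmaX (AACGC, off=5): starts [0, 18, 28, 34, 62, 116, 133] → cuts [5, 23, 33, 39, 67, 121, 138]
  AzqIX (TGGATG, off=0): starts [8, 53, 83, 93] → cuts [8, 53, 83, 93]

Pooled cuts: [5, 8, 23, 24, 33, 39, 53, 67, 83, 93, 102, 112, 121, 122, 138, 139, 146]

Fragments:
  [0,5): 5 bp
  [5,8): 3 bp
  [8,23): 15 bp
  [23,24): 1 bp
  [24,33): 9 bp
  [33,39): 6 bp
  [39,53): 14 bp
  [53,67): 14 bp
  [67,83): 16 bp
  [83,93): 10 bp
  [93,102): 9 bp
  [102,112): 10 bp
  [112,121): 9 bp
  [121,122): 1 bp
  [122,138): 16 bp
  [138,139): 1 bp
  [139,146): 7 bp
  [146,154): 8 bp

[1,1,1,3,5,6,7,8,9,9,9,10,10,14,14,15,16,16]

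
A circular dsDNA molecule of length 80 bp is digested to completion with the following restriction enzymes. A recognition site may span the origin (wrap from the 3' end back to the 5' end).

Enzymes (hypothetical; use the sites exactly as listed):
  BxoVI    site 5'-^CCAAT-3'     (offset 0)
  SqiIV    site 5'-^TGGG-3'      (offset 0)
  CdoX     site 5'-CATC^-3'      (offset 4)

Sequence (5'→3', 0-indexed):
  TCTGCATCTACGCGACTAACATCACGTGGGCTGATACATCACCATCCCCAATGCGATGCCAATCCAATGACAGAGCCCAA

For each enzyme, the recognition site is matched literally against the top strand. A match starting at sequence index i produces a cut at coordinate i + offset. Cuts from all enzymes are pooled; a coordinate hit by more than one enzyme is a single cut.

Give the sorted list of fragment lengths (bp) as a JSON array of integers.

[1,3,5,6,11,12,13,14,15]

Scan for sites:
  BxoVI CCAAT/0: at [47, 58, 63, 76] ⇒ [47, 58, 63, 76]
  SqiIV TGGG/0: at [26] ⇒ [26]
  CdoX CATC/4: at [4, 19, 36, 42] ⇒ [8, 23, 40, 46]

All cut coordinates (distinct, sorted): [8, 23, 26, 40, 46, 47, 58, 63, 76]

Fragment lengths:
  8→23: 15 bp
  23→26: 3 bp
  26→40: 14 bp
  40→46: 6 bp
  46→47: 1 bp
  47→58: 11 bp
  58→63: 5 bp
  63→76: 13 bp
  76→8 (wrap): 80-76+8 = 12 bp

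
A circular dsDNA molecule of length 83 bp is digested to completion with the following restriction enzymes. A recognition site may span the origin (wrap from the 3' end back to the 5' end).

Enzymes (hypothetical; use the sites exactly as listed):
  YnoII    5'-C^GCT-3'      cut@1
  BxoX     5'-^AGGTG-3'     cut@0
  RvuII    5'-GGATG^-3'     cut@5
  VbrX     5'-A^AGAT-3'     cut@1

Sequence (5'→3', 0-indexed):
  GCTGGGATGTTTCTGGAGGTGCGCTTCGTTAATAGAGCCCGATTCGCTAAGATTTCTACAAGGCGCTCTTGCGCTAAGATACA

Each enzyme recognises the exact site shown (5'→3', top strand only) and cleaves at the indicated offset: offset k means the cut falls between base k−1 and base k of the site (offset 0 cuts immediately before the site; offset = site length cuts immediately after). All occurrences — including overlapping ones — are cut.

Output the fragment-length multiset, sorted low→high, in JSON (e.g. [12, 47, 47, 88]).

Per-enzyme occurrences:
  YnoII CGCT/1: at [21, 44, 63, 71] ⇒ [22, 45, 64, 72]
  BxoX AGGTG/0: at [16] ⇒ [16]
  RvuII GGATG/5: at [4] ⇒ [9]
  VbrX AAGAT/1: at [48, 75] ⇒ [49, 76]

All cut coordinates (distinct, sorted): [9, 16, 22, 45, 49, 64, 72, 76]

Fragments:
  9→16: 7 bp
  16→22: 6 bp
  22→45: 23 bp
  45→49: 4 bp
  49→64: 15 bp
  64→72: 8 bp
  72→76: 4 bp
  76→9 (wrap): 83-76+9 = 16 bp

[4,4,6,7,8,15,16,23]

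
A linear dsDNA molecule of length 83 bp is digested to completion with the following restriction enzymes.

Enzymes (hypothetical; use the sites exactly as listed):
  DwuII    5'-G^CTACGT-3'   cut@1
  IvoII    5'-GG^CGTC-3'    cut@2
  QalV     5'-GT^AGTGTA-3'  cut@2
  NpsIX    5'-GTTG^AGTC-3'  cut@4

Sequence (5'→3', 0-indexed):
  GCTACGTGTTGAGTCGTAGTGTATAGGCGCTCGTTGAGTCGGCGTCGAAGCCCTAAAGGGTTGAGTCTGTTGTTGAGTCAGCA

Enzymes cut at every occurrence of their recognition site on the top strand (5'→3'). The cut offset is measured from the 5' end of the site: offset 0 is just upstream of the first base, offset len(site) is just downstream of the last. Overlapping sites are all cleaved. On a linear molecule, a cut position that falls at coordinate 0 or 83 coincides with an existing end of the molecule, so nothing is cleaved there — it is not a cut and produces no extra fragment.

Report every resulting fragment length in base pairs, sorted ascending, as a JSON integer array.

Per-enzyme occurrences:
  DwuII GCTACGT/1: at [0] ⇒ [1]
  IvoII GGCGTC/2: at [40] ⇒ [42]
  QalV GTAGTGTA/2: at [15] ⇒ [17]
  NpsIX GTTGAGTC/4: at [7, 32, 59, 71] ⇒ [11, 36, 63, 75]

Pooled cuts: [1, 11, 17, 36, 42, 63, 75]

Fragments:
  [0,1): 1 bp
  [1,11): 10 bp
  [11,17): 6 bp
  [17,36): 19 bp
  [36,42): 6 bp
  [42,63): 21 bp
  [63,75): 12 bp
  [75,83): 8 bp

[1,6,6,8,10,12,19,21]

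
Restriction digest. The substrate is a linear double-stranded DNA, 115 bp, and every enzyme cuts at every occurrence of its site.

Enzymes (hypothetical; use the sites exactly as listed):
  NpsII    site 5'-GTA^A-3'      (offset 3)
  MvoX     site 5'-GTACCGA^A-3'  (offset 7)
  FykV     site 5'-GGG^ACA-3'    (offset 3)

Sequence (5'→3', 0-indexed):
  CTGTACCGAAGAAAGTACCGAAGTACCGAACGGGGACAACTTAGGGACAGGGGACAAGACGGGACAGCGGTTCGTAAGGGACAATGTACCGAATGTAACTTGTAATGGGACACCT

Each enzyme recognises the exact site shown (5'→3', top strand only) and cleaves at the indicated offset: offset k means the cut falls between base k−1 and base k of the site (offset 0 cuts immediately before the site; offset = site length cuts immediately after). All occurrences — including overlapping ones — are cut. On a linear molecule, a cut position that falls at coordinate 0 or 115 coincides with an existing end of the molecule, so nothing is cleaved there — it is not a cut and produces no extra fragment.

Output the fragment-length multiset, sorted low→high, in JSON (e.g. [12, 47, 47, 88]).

[4,5,5,6,6,7,7,8,9,10,11,12,12,13]

Site scan:
  NpsII (GTAA, off=3): starts [73, 94, 101] → cuts [76, 97, 104]
  MvoX (GTACCGAA, off=7): starts [2, 14, 22, 85] → cuts [9, 21, 29, 92]
  FykV (GGGACA, off=3): starts [32, 43, 50, 60, 77, 106] → cuts [35, 46, 53, 63, 80, 109]

Pooled cuts: [9, 21, 29, 35, 46, 53, 63, 76, 80, 92, 97, 104, 109]

Fragment lengths:
  [0,9): 9 bp
  [9,21): 12 bp
  [21,29): 8 bp
  [29,35): 6 bp
  [35,46): 11 bp
  [46,53): 7 bp
  [53,63): 10 bp
  [63,76): 13 bp
  [76,80): 4 bp
  [80,92): 12 bp
  [92,97): 5 bp
  [97,104): 7 bp
  [104,109): 5 bp
  [109,115): 6 bp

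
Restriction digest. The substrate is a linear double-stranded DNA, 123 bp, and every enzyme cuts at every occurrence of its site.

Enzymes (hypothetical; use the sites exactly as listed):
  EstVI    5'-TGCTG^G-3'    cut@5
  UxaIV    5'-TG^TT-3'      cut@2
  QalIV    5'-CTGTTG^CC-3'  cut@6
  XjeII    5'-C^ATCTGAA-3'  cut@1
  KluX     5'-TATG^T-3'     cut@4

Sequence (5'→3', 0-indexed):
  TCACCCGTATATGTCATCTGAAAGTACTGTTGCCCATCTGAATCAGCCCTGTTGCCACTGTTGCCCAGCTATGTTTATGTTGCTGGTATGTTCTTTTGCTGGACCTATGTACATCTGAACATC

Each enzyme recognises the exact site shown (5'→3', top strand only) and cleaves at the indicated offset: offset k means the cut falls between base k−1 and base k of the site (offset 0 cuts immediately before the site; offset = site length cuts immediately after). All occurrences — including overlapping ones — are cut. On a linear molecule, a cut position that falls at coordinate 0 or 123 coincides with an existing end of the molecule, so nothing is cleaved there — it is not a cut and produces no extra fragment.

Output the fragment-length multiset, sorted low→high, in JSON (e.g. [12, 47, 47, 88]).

Per-enzyme occurrences:
  EstVI (TGCTGG, off=5): starts [80, 96] → cuts [85, 101]
  UxaIV (TGTT, off=2): starts [27, 49, 58, 71, 77, 88] → cuts [29, 51, 60, 73, 79, 90]
  QalIV (CTGTTGCC, off=6): starts [26, 48, 57] → cuts [32, 54, 63]
  XjeII (CATCTGAA, off=1): starts [14, 34, 111] → cuts [15, 35, 112]
  KluX (TATGT, off=4): starts [9, 69, 75, 86, 105] → cuts [13, 73, 79, 90, 109]

Pooled cuts: [13, 15, 29, 32, 35, 51, 54, 60, 63, 73, 79, 85, 90, 101, 109, 112]

Fragments:
  [0,13): 13 bp
  [13,15): 2 bp
  [15,29): 14 bp
  [29,32): 3 bp
  [32,35): 3 bp
  [35,51): 16 bp
  [51,54): 3 bp
  [54,60): 6 bp
  [60,63): 3 bp
  [63,73): 10 bp
  [73,79): 6 bp
  [79,85): 6 bp
  [85,90): 5 bp
  [90,101): 11 bp
  [101,109): 8 bp
  [109,112): 3 bp
  [112,123): 11 bp

[2,3,3,3,3,3,5,6,6,6,8,10,11,11,13,14,16]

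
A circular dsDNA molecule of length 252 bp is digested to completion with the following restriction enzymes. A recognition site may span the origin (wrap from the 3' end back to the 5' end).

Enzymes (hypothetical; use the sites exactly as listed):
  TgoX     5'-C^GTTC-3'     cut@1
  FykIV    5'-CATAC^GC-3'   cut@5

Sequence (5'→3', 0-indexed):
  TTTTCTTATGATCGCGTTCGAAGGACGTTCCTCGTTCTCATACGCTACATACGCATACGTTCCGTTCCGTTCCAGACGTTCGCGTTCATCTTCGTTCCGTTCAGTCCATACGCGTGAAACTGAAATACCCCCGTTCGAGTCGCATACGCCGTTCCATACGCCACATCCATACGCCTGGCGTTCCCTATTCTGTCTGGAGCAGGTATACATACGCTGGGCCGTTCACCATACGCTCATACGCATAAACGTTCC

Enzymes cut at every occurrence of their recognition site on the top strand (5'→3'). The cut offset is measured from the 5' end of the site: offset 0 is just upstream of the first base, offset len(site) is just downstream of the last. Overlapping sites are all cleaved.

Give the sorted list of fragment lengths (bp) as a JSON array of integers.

[3,5,5,5,6,6,7,7,8,8,8,9,9,9,10,10,11,11,13,13,15,20,21,33]

Per-enzyme occurrences:
  TgoX CGTTC/1: at [14, 25, 32, 57, 62, 67, 76, 82, 92, 97, 131, 149, 178, 219, 246] ⇒ [15, 26, 33, 58, 63, 68, 77, 83, 93, 98, 132, 150, 179, 220, 247]
  FykIV CATACGC/5: at [38, 47, 106, 142, 154, 167, 207, 226, 234] ⇒ [43, 52, 111, 147, 159, 172, 212, 231, 239]

Pooled cuts: [15, 26, 33, 43, 52, 58, 63, 68, 77, 83, 93, 98, 111, 132, 147, 150, 159, 172, 179, 212, 220, 231, 239, 247]

Fragments:
  15→26: 11 bp
  26→33: 7 bp
  33→43: 10 bp
  43→52: 9 bp
  52→58: 6 bp
  58→63: 5 bp
  63→68: 5 bp
  68→77: 9 bp
  77→83: 6 bp
  83→93: 10 bp
  93→98: 5 bp
  98→111: 13 bp
  111→132: 21 bp
  132→147: 15 bp
  147→150: 3 bp
  150→159: 9 bp
  159→172: 13 bp
  172→179: 7 bp
  179→212: 33 bp
  212→220: 8 bp
  220→231: 11 bp
  231→239: 8 bp
  239→247: 8 bp
  247→15 (wrap): 252-247+15 = 20 bp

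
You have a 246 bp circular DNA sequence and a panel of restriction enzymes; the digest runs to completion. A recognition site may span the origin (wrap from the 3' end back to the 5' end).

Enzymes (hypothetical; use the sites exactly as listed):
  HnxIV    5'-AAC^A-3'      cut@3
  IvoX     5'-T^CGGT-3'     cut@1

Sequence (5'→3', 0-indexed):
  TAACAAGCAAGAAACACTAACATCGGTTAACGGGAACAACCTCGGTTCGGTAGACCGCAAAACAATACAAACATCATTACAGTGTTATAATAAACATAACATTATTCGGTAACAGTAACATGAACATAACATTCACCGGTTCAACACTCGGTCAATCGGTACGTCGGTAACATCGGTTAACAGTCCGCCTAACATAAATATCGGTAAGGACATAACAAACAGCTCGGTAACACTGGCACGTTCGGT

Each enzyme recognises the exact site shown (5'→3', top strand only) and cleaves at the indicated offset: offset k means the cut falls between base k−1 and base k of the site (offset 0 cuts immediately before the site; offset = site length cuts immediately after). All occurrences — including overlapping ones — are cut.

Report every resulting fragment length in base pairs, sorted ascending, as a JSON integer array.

Scan for sites:
  HnxIV AACA/3: at [1, 12, 18, 34, 60, 69, 92, 97, 110, 116, 122, 127, 142, 168, 178, 190, 213, 217, 228] ⇒ [4, 15, 21, 37, 63, 72, 95, 100, 113, 119, 125, 130, 145, 171, 181, 193, 216, 220, 231]
  IvoX TCGGT/1: at [22, 41, 46, 105, 147, 155, 163, 172, 200, 223, 241] ⇒ [23, 42, 47, 106, 148, 156, 164, 173, 201, 224, 242]

Pooled cuts: [4, 15, 21, 23, 37, 42, 47, 63, 72, 95, 100, 106, 113, 119, 125, 130, 145, 148, 156, 164, 171, 173, 181, 193, 201, 216, 220, 224, 231, 242]

Fragments:
  4→15: 11 bp
  15→21: 6 bp
  21→23: 2 bp
  23→37: 14 bp
  37→42: 5 bp
  42→47: 5 bp
  47→63: 16 bp
  63→72: 9 bp
  72→95: 23 bp
  95→100: 5 bp
  100→106: 6 bp
  106→113: 7 bp
  113→119: 6 bp
  119→125: 6 bp
  125→130: 5 bp
  130→145: 15 bp
  145→148: 3 bp
  148→156: 8 bp
  156→164: 8 bp
  164→171: 7 bp
  171→173: 2 bp
  173→181: 8 bp
  181→193: 12 bp
  193→201: 8 bp
  201→216: 15 bp
  216→220: 4 bp
  220→224: 4 bp
  224→231: 7 bp
  231→242: 11 bp
  242→4 (wrap): 246-242+4 = 8 bp

[2,2,3,4,4,5,5,5,5,6,6,6,6,7,7,7,8,8,8,8,8,9,11,11,12,14,15,15,16,23]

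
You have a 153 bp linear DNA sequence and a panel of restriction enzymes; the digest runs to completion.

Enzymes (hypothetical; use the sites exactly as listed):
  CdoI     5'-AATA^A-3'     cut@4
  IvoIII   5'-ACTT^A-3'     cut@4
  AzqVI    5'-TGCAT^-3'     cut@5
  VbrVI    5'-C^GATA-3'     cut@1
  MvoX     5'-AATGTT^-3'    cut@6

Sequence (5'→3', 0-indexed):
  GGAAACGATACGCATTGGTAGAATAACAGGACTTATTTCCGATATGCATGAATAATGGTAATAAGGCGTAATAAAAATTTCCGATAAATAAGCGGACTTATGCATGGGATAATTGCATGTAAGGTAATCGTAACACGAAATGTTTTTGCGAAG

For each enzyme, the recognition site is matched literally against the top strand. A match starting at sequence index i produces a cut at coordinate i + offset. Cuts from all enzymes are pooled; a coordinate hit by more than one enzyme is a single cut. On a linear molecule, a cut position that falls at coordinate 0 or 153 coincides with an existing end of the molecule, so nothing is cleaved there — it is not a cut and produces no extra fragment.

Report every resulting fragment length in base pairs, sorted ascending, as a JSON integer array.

[5,6,6,6,8,9,9,9,9,9,9,10,13,19,26]

Site scan:
  CdoI AATAA/4: at [21, 50, 59, 69, 86] ⇒ [25, 54, 63, 73, 90]
  IvoIII ACTTA/4: at [30, 95] ⇒ [34, 99]
  AzqVI TGCAT/5: at [44, 100, 113] ⇒ [49, 105, 118]
  VbrVI CGATA/1: at [5, 39, 81] ⇒ [6, 40, 82]
  MvoX AATGTT/6: at [138] ⇒ [144]

All cut coordinates (distinct, sorted): [6, 25, 34, 40, 49, 54, 63, 73, 82, 90, 99, 105, 118, 144]

Fragments:
  [0,6): 6 bp
  [6,25): 19 bp
  [25,34): 9 bp
  [34,40): 6 bp
  [40,49): 9 bp
  [49,54): 5 bp
  [54,63): 9 bp
  [63,73): 10 bp
  [73,82): 9 bp
  [82,90): 8 bp
  [90,99): 9 bp
  [99,105): 6 bp
  [105,118): 13 bp
  [118,144): 26 bp
  [144,153): 9 bp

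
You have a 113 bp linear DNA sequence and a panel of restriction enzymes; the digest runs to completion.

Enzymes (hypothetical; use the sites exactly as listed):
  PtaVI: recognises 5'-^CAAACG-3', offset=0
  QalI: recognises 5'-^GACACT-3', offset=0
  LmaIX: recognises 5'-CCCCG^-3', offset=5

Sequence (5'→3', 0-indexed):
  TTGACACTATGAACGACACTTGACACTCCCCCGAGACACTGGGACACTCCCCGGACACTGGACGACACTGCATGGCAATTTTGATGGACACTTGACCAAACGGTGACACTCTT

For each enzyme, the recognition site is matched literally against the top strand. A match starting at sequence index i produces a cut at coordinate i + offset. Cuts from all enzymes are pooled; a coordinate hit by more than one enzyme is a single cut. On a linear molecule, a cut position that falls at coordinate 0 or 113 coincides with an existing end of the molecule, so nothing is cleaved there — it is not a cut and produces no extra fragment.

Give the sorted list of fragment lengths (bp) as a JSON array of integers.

Scan for sites:
  PtaVI CAAACG/0: at [96] ⇒ [96]
  QalI GACACT/0: at [2, 14, 21, 34, 42, 53, 63, 86, 104] ⇒ [2, 14, 21, 34, 42, 53, 63, 86, 104]
  LmaIX CCCCG/5: at [28, 48] ⇒ [33, 53]

Pooled cuts: [2, 14, 21, 33, 34, 42, 53, 63, 86, 96, 104]

Fragments:
  [0,2): 2 bp
  [2,14): 12 bp
  [14,21): 7 bp
  [21,33): 12 bp
  [33,34): 1 bp
  [34,42): 8 bp
  [42,53): 11 bp
  [53,63): 10 bp
  [63,86): 23 bp
  [86,96): 10 bp
  [96,104): 8 bp
  [104,113): 9 bp

[1,2,7,8,8,9,10,10,11,12,12,23]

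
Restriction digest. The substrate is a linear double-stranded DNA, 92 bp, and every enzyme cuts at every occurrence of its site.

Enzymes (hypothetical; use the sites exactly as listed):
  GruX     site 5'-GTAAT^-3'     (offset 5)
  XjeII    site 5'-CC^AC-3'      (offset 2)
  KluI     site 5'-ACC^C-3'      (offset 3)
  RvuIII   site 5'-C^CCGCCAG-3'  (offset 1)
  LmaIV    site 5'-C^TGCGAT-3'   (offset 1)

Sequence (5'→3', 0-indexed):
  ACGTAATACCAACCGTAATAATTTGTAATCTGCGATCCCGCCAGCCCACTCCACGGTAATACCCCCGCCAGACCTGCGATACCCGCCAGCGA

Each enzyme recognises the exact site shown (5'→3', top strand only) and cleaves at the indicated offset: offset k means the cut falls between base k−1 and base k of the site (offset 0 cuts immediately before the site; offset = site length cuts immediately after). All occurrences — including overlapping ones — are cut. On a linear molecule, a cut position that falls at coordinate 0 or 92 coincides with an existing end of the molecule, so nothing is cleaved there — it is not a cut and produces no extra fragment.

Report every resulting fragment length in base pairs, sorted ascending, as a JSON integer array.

[1,1,1,3,5,7,7,8,8,9,10,10,10,12]

Site scan:
  GruX (GTAAT, off=5): starts [2, 14, 24, 55] → cuts [7, 19, 29, 60]
  XjeII (CCAC, off=2): starts [45, 50] → cuts [47, 52]
  KluI (ACCC, off=3): starts [60, 80] → cuts [63, 83]
  RvuIII (CCCGCCAG, off=1): starts [36, 63, 81] → cuts [37, 64, 82]
  LmaIV (CTGCGAT, off=1): starts [29, 73] → cuts [30, 74]

Pooled cuts: [7, 19, 29, 30, 37, 47, 52, 60, 63, 64, 74, 82, 83]

Fragments:
  [0,7): 7 bp
  [7,19): 12 bp
  [19,29): 10 bp
  [29,30): 1 bp
  [30,37): 7 bp
  [37,47): 10 bp
  [47,52): 5 bp
  [52,60): 8 bp
  [60,63): 3 bp
  [63,64): 1 bp
  [64,74): 10 bp
  [74,82): 8 bp
  [82,83): 1 bp
  [83,92): 9 bp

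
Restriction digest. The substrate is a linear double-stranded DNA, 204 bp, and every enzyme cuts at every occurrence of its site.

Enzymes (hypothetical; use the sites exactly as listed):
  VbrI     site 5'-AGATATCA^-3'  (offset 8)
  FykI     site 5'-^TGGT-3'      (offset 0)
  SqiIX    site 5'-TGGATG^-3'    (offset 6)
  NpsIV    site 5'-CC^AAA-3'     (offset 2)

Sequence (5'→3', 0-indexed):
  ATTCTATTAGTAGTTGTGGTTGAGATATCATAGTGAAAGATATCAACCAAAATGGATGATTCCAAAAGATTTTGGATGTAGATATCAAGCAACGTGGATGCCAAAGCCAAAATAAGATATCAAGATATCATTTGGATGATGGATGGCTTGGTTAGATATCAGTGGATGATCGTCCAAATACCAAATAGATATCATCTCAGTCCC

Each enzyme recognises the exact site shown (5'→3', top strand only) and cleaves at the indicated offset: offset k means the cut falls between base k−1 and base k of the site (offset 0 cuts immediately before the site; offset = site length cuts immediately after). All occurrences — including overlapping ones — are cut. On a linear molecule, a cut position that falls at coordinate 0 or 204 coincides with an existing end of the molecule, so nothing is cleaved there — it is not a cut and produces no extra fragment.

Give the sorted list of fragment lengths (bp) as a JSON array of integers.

[2,3,3,5,6,7,7,7,7,8,8,9,10,10,12,13,13,14,14,15,15,16]

Per-enzyme occurrences:
  VbrI AGATATCA/8: at [22, 37, 79, 114, 122, 153, 186] ⇒ [30, 45, 87, 122, 130, 161, 194]
  FykI TGGT/0: at [16, 148] ⇒ [16, 148]
  SqiIX TGGATG/6: at [52, 72, 94, 132, 139, 162] ⇒ [58, 78, 100, 138, 145, 168]
  NpsIV CCAAA/2: at [46, 61, 100, 106, 173, 180] ⇒ [48, 63, 102, 108, 175, 182]

All cut coordinates (distinct, sorted): [16, 30, 45, 48, 58, 63, 78, 87, 100, 102, 108, 122, 130, 138, 145, 148, 161, 168, 175, 182, 194]

Fragments:
  [0,16): 16 bp
  [16,30): 14 bp
  [30,45): 15 bp
  [45,48): 3 bp
  [48,58): 10 bp
  [58,63): 5 bp
  [63,78): 15 bp
  [78,87): 9 bp
  [87,100): 13 bp
  [100,102): 2 bp
  [102,108): 6 bp
  [108,122): 14 bp
  [122,130): 8 bp
  [130,138): 8 bp
  [138,145): 7 bp
  [145,148): 3 bp
  [148,161): 13 bp
  [161,168): 7 bp
  [168,175): 7 bp
  [175,182): 7 bp
  [182,194): 12 bp
  [194,204): 10 bp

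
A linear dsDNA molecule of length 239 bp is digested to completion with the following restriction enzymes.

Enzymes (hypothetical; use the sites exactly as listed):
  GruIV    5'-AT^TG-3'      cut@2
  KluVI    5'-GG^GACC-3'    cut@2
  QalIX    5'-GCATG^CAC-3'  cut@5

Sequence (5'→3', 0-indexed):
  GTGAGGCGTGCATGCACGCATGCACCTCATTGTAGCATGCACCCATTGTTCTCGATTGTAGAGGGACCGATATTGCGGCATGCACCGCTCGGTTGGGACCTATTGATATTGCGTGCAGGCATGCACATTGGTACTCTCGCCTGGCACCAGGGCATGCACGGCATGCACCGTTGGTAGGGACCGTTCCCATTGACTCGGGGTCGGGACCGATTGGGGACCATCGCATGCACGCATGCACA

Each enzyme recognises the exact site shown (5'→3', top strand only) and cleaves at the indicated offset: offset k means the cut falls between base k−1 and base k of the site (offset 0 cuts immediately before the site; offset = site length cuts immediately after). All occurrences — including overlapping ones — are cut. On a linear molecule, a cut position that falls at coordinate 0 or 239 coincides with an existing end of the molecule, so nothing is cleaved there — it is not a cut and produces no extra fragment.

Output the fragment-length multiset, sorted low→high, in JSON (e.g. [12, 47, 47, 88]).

Per-enzyme occurrences:
  GruIV (ATTG, off=2): starts [28, 44, 54, 71, 101, 107, 126, 188, 209] → cuts [30, 46, 56, 73, 103, 109, 128, 190, 211]
  KluVI (GGGACC, off=2): starts [62, 94, 176, 202, 213] → cuts [64, 96, 178, 204, 215]
  QalIX (GCATGCAC, off=5): starts [9, 17, 34, 77, 118, 151, 160, 222, 230] → cuts [14, 22, 39, 82, 123, 156, 165, 227, 235]

Pooled cuts: [14, 22, 30, 39, 46, 56, 64, 73, 82, 96, 103, 109, 123, 128, 156, 165, 178, 190, 204, 211, 215, 227, 235]

Fragments:
  [0,14): 14 bp
  [14,22): 8 bp
  [22,30): 8 bp
  [30,39): 9 bp
  [39,46): 7 bp
  [46,56): 10 bp
  [56,64): 8 bp
  [64,73): 9 bp
  [73,82): 9 bp
  [82,96): 14 bp
  [96,103): 7 bp
  [103,109): 6 bp
  [109,123): 14 bp
  [123,128): 5 bp
  [128,156): 28 bp
  [156,165): 9 bp
  [165,178): 13 bp
  [178,190): 12 bp
  [190,204): 14 bp
  [204,211): 7 bp
  [211,215): 4 bp
  [215,227): 12 bp
  [227,235): 8 bp
  [235,239): 4 bp

[4,4,5,6,7,7,7,8,8,8,8,9,9,9,9,10,12,12,13,14,14,14,14,28]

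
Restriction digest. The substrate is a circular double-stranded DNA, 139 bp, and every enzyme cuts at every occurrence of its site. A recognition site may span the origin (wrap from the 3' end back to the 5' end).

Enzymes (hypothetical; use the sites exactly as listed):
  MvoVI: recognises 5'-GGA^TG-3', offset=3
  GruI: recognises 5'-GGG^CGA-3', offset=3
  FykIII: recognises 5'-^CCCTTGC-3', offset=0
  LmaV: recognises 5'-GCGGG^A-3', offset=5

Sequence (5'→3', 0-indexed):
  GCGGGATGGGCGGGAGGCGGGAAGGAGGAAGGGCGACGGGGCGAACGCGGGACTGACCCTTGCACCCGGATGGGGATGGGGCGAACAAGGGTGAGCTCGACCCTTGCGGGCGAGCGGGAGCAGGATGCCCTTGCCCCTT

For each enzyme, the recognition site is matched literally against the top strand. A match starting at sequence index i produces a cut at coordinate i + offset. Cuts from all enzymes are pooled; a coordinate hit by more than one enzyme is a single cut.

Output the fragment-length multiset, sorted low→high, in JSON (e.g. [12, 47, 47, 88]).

Scan for sites:
  MvoVI GGATG/3: at [3, 67, 73, 122] ⇒ [6, 70, 76, 125]
  GruI GGGCGA/3: at [30, 38, 78, 107] ⇒ [33, 41, 81, 110]
  FykIII CCCTTGC/0: at [56, 100, 127, 134] ⇒ [56, 100, 127, 134]
  LmaV GCGGGA/5: at [0, 9, 16, 46, 113] ⇒ [5, 14, 21, 51, 118]

All cut coordinates (distinct, sorted): [5, 6, 14, 21, 33, 41, 51, 56, 70, 76, 81, 100, 110, 118, 125, 127, 134]

Fragment lengths:
  5→6: 1 bp
  6→14: 8 bp
  14→21: 7 bp
  21→33: 12 bp
  33→41: 8 bp
  41→51: 10 bp
  51→56: 5 bp
  56→70: 14 bp
  70→76: 6 bp
  76→81: 5 bp
  81→100: 19 bp
  100→110: 10 bp
  110→118: 8 bp
  118→125: 7 bp
  125→127: 2 bp
  127→134: 7 bp
  134→5 (wrap): 139-134+5 = 10 bp

[1,2,5,5,6,7,7,7,8,8,8,10,10,10,12,14,19]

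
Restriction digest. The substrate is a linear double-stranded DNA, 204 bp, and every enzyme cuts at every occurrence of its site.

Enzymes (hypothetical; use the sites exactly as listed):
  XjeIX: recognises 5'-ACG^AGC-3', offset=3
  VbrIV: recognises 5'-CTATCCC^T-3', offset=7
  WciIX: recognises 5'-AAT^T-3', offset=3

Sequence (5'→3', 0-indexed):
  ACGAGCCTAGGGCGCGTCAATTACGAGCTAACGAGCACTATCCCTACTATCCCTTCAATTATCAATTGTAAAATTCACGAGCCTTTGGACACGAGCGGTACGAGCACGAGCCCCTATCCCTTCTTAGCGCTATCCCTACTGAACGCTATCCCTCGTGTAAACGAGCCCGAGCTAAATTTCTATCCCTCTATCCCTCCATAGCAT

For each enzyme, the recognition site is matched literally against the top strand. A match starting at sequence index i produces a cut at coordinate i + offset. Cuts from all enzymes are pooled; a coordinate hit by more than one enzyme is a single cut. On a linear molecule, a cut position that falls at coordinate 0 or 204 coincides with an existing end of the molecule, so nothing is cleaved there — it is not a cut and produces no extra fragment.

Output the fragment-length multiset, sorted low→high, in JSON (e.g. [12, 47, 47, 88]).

Site scan:
  XjeIX ACGAGC/3: at [0, 22, 30, 76, 90, 99, 105, 160] ⇒ [3, 25, 33, 79, 93, 102, 108, 163]
  VbrIV CTATCCCT/7: at [37, 46, 113, 129, 145, 179, 187] ⇒ [44, 53, 120, 136, 152, 186, 194]
  WciIX AATT/3: at [18, 56, 63, 71, 174] ⇒ [21, 59, 66, 74, 177]

All cut coordinates (distinct, sorted): [3, 21, 25, 33, 44, 53, 59, 66, 74, 79, 93, 102, 108, 120, 136, 152, 163, 177, 186, 194]

Fragments:
  [0,3): 3 bp
  [3,21): 18 bp
  [21,25): 4 bp
  [25,33): 8 bp
  [33,44): 11 bp
  [44,53): 9 bp
  [53,59): 6 bp
  [59,66): 7 bp
  [66,74): 8 bp
  [74,79): 5 bp
  [79,93): 14 bp
  [93,102): 9 bp
  [102,108): 6 bp
  [108,120): 12 bp
  [120,136): 16 bp
  [136,152): 16 bp
  [152,163): 11 bp
  [163,177): 14 bp
  [177,186): 9 bp
  [186,194): 8 bp
  [194,204): 10 bp

[3,4,5,6,6,7,8,8,8,9,9,9,10,11,11,12,14,14,16,16,18]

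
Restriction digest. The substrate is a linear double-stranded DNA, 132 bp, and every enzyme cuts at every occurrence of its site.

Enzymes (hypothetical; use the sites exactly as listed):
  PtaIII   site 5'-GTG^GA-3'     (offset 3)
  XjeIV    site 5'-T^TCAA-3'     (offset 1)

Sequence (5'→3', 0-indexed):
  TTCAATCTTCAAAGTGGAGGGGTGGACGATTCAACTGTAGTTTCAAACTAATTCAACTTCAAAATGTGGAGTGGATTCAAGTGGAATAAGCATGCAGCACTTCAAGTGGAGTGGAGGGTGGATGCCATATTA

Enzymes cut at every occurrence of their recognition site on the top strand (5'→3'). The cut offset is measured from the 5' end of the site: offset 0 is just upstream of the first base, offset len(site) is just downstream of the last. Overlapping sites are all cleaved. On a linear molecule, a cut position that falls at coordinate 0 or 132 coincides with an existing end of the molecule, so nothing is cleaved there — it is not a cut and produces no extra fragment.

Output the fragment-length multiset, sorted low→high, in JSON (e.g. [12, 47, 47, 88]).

[1,3,5,5,6,6,7,7,7,7,8,8,10,10,12,12,18]

Per-enzyme occurrences:
  PtaIII GTGGA/3: at [13, 21, 65, 70, 80, 105, 110, 117] ⇒ [16, 24, 68, 73, 83, 108, 113, 120]
  XjeIV TTCAA/1: at [0, 7, 29, 41, 51, 57, 75, 100] ⇒ [1, 8, 30, 42, 52, 58, 76, 101]

All cut coordinates (distinct, sorted): [1, 8, 16, 24, 30, 42, 52, 58, 68, 73, 76, 83, 101, 108, 113, 120]

Fragments:
  [0,1): 1 bp
  [1,8): 7 bp
  [8,16): 8 bp
  [16,24): 8 bp
  [24,30): 6 bp
  [30,42): 12 bp
  [42,52): 10 bp
  [52,58): 6 bp
  [58,68): 10 bp
  [68,73): 5 bp
  [73,76): 3 bp
  [76,83): 7 bp
  [83,101): 18 bp
  [101,108): 7 bp
  [108,113): 5 bp
  [113,120): 7 bp
  [120,132): 12 bp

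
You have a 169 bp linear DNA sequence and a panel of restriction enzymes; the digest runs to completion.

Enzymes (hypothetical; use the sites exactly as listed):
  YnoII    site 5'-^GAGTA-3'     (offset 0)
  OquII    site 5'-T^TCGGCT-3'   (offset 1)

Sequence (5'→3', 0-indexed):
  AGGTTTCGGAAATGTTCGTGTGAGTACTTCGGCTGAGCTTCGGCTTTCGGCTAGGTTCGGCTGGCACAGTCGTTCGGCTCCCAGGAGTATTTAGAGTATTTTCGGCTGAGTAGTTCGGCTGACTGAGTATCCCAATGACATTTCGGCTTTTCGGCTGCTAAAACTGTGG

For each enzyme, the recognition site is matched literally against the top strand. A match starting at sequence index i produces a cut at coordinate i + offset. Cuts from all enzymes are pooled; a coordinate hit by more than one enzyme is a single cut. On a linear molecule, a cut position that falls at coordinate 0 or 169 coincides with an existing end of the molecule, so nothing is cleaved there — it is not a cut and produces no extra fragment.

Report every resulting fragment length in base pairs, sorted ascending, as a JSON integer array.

[6,7,7,7,8,8,9,10,10,11,11,17,18,19,21]

Site scan:
  YnoII GAGTA/0: at [21, 84, 93, 107, 124] ⇒ [21, 84, 93, 107, 124]
  OquII TTCGGCT/1: at [27, 38, 45, 55, 72, 100, 113, 141, 149] ⇒ [28, 39, 46, 56, 73, 101, 114, 142, 150]

All cut coordinates (distinct, sorted): [21, 28, 39, 46, 56, 73, 84, 93, 101, 107, 114, 124, 142, 150]

Fragments:
  [0,21): 21 bp
  [21,28): 7 bp
  [28,39): 11 bp
  [39,46): 7 bp
  [46,56): 10 bp
  [56,73): 17 bp
  [73,84): 11 bp
  [84,93): 9 bp
  [93,101): 8 bp
  [101,107): 6 bp
  [107,114): 7 bp
  [114,124): 10 bp
  [124,142): 18 bp
  [142,150): 8 bp
  [150,169): 19 bp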